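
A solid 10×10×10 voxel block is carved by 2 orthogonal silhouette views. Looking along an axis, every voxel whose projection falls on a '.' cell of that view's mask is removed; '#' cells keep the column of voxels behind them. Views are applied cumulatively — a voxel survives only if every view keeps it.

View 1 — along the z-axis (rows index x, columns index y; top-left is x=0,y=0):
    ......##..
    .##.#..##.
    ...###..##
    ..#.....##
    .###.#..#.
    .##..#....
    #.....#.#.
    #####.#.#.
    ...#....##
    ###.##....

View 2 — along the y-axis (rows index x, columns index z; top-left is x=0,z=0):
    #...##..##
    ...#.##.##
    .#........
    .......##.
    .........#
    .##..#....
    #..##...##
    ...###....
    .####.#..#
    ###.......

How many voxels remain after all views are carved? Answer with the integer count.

|visual hull| = 129

before carving: 1000 voxels (10×10×10)
step 1: project along z, AND mask (41/100) → |grid| = 410
step 2: project along y, AND mask (34/100) → |grid| = 129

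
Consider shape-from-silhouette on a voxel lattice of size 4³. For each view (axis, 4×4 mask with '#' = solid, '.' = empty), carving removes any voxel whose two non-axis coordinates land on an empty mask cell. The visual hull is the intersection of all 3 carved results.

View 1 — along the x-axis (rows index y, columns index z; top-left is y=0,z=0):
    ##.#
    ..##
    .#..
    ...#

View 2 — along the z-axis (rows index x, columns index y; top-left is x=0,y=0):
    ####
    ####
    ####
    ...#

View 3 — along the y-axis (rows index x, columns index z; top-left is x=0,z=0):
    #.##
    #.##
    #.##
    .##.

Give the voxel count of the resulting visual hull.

|visual hull| = 15

before carving: 64 voxels (4×4×4)
carve view 1 (along x, YZ-mask fill 7/16): 28 voxels remain
carve view 2 (along z, XY-mask fill 13/16): 22 voxels remain
carve view 3 (along y, XZ-mask fill 11/16): 15 voxels remain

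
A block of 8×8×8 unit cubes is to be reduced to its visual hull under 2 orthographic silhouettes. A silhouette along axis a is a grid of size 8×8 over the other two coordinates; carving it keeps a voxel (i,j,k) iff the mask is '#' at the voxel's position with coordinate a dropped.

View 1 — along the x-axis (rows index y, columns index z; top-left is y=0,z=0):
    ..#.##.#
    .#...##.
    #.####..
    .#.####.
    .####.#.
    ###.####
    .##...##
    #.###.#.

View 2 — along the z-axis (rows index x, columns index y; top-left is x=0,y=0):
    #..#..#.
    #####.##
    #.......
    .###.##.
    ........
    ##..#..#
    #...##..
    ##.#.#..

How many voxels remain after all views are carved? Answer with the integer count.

start: 8×8×8 = 512 voxels
[1] x-view keeps 38 columns → grid now 304
[2] z-view keeps 27 columns → grid now 124

voxel count = 124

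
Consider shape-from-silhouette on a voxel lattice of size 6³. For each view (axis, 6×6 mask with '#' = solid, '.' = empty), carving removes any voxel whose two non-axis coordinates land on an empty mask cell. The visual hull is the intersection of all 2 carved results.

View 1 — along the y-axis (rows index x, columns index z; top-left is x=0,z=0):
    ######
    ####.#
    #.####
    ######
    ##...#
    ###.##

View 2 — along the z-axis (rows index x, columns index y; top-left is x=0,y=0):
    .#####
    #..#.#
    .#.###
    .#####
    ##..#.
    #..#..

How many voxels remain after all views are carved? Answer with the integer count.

114 voxels

full grid |V| = 216
step 1: project along y, AND mask (30/36) → |grid| = 180
step 2: project along z, AND mask (22/36) → |grid| = 114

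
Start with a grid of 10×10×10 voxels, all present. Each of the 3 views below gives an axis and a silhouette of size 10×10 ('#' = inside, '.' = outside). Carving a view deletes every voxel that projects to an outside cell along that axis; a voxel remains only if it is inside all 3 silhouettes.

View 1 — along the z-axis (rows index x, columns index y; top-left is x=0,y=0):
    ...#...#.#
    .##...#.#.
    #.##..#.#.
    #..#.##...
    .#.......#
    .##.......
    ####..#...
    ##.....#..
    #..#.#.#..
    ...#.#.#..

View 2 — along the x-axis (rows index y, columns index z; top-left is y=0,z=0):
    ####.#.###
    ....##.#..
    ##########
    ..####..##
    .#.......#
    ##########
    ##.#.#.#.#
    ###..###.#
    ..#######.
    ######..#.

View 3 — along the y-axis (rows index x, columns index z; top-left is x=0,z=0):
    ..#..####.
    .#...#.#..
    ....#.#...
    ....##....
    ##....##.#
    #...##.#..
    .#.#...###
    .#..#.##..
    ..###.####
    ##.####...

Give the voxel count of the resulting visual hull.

initial block: 10^3 = 1000
  1. axis=2 (XY plane), |mask|=35  ⇒  voxels=350
  2. axis=0 (YZ plane), |mask|=66  ⇒  voxels=241
  3. axis=1 (XZ plane), |mask|=43  ⇒  voxels=100

voxel count = 100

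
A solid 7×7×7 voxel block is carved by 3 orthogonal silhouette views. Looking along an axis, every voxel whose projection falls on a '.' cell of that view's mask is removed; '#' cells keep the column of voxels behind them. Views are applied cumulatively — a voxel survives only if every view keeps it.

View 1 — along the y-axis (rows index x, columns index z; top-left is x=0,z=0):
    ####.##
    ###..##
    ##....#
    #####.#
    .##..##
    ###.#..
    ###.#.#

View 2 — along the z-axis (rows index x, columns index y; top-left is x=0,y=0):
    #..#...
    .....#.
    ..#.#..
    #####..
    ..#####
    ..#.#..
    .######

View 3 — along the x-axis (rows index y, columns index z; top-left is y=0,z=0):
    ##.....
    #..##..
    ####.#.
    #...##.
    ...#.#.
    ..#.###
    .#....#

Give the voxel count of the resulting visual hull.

before carving: 343 voxels (7×7×7)
V1 y: intersect with XZ mask (33 set) -- 231 left
V2 z: intersect with XY mask (23 set) -- 111 left
V3 x: intersect with YZ mask (21 set) -- 46 left

|visual hull| = 46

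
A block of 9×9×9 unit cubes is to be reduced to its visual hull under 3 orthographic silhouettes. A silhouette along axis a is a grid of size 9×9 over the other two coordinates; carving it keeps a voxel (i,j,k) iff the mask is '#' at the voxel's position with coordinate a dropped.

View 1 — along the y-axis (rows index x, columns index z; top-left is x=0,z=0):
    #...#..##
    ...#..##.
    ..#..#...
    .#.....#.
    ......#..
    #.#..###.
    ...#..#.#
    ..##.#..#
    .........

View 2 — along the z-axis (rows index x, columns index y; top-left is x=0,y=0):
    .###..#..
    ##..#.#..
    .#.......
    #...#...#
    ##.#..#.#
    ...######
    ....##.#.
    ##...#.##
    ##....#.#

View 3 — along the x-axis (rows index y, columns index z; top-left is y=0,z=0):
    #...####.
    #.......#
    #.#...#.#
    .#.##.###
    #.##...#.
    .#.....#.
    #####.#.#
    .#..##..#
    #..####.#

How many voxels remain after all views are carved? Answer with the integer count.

initial block: 9^3 = 729
[1] y-view keeps 24 columns → grid now 216
[2] z-view keeps 35 columns → grid now 100
[3] x-view keeps 40 columns → grid now 44

|visual hull| = 44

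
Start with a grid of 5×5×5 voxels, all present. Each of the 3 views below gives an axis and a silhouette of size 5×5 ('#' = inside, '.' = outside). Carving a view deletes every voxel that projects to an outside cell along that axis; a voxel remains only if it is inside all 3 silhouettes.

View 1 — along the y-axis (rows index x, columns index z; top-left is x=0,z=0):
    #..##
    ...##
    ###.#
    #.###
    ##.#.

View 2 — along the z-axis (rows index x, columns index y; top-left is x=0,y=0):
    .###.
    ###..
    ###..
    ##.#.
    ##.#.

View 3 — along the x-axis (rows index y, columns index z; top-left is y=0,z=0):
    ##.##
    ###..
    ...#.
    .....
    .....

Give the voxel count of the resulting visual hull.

before carving: 125 voxels (5×5×5)
step 1: project along y, AND mask (16/25) → |grid| = 80
step 2: project along z, AND mask (15/25) → |grid| = 48
step 3: project along x, AND mask (8/25) → |grid| = 21

remaining voxels: 21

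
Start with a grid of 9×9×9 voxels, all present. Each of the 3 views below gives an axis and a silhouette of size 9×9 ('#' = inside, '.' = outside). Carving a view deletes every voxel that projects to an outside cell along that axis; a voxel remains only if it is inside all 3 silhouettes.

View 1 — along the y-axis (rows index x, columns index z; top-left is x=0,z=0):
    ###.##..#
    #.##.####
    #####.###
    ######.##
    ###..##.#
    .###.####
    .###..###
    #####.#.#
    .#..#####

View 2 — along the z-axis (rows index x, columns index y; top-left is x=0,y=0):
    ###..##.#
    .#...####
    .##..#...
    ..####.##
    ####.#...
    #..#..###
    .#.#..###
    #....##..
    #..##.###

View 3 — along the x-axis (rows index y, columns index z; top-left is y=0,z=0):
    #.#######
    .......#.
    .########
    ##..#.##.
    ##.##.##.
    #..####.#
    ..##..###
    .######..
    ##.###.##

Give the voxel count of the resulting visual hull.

remaining voxels: 185

start: 9×9×9 = 729 voxels
step 1: project along y, AND mask (61/81) → |grid| = 549
step 2: project along z, AND mask (44/81) → |grid| = 295
step 3: project along x, AND mask (52/81) → |grid| = 185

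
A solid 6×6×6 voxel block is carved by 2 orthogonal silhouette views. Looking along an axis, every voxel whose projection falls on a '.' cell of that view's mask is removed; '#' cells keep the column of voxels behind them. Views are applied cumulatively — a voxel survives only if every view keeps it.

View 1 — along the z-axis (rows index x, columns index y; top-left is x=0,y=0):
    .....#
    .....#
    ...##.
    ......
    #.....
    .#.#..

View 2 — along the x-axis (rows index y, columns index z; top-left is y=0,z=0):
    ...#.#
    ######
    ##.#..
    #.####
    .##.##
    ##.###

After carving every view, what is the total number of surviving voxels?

before carving: 216 voxels (6×6×6)
after view 1 [z-axis, 7 of 36 cells solid] → remaining = 42
after view 2 [x-axis, 25 of 36 cells solid] → remaining = 32

|visual hull| = 32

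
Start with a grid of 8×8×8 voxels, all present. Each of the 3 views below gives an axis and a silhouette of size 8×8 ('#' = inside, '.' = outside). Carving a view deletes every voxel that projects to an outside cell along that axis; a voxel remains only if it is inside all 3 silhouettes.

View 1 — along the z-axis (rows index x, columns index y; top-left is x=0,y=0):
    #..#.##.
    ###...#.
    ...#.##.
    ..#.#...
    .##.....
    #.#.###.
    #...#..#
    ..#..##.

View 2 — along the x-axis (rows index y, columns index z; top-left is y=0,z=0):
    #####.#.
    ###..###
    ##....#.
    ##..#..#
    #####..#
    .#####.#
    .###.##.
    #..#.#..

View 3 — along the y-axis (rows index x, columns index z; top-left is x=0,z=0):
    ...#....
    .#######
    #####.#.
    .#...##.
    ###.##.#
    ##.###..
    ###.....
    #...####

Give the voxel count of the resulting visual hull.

|visual hull| = 72

start: 8×8×8 = 512 voxels
step 1: project along z, AND mask (26/64) → |grid| = 208
step 2: project along x, AND mask (39/64) → |grid| = 129
step 3: project along y, AND mask (36/64) → |grid| = 72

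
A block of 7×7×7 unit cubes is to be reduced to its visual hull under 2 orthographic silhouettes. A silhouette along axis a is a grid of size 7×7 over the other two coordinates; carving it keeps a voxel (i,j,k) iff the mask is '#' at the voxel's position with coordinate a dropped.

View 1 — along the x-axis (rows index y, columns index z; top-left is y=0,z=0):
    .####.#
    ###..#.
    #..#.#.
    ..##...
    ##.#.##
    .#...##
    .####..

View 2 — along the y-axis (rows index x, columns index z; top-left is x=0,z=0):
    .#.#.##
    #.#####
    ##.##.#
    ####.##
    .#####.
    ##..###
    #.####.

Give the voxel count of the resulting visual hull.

|visual hull| = 135

initial block: 7^3 = 343
  1. axis=0 (YZ plane), |mask|=26  ⇒  voxels=182
  2. axis=1 (XZ plane), |mask|=36  ⇒  voxels=135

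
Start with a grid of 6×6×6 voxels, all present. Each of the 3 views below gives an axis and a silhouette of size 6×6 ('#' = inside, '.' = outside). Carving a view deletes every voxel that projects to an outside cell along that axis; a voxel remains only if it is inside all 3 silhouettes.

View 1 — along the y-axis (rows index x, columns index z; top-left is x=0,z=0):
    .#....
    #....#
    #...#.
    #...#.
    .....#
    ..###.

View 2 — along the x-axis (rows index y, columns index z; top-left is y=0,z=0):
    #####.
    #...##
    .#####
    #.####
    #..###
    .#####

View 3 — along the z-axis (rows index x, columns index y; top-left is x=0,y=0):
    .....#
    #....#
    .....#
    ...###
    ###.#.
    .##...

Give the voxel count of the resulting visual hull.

16 voxels

full grid |V| = 216
after view 1 [y-axis, 11 of 36 cells solid] → remaining = 66
after view 2 [x-axis, 27 of 36 cells solid] → remaining = 52
after view 3 [z-axis, 13 of 36 cells solid] → remaining = 16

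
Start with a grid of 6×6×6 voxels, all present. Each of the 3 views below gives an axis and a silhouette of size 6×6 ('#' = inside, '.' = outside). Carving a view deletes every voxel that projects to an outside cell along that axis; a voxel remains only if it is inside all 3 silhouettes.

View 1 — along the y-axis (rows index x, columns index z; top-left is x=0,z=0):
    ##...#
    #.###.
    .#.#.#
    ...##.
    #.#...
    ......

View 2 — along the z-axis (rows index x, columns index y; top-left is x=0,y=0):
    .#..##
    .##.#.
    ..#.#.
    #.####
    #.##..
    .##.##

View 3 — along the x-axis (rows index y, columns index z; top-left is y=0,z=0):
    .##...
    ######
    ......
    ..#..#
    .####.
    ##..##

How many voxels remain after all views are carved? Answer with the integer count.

full grid |V| = 216
after view 1 [y-axis, 14 of 36 cells solid] → remaining = 84
after view 2 [z-axis, 20 of 36 cells solid] → remaining = 43
after view 3 [x-axis, 18 of 36 cells solid] → remaining = 21

voxel count = 21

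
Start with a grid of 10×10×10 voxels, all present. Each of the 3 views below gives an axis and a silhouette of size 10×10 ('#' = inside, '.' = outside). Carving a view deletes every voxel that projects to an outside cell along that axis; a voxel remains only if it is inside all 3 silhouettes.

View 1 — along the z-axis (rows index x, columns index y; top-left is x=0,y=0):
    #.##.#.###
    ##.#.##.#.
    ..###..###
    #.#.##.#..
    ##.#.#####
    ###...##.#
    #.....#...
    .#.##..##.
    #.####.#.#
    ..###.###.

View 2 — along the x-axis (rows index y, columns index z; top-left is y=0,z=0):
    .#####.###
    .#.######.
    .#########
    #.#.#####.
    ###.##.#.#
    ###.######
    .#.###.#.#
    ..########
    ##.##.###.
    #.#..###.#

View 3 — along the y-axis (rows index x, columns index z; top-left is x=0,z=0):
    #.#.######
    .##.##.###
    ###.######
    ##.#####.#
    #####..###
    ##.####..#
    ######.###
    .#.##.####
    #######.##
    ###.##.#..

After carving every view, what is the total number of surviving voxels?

|visual hull| = 342

full grid |V| = 1000
  1. axis=2 (XY plane), |mask|=58  ⇒  voxels=580
  2. axis=0 (YZ plane), |mask|=74  ⇒  voxels=433
  3. axis=1 (XZ plane), |mask|=78  ⇒  voxels=342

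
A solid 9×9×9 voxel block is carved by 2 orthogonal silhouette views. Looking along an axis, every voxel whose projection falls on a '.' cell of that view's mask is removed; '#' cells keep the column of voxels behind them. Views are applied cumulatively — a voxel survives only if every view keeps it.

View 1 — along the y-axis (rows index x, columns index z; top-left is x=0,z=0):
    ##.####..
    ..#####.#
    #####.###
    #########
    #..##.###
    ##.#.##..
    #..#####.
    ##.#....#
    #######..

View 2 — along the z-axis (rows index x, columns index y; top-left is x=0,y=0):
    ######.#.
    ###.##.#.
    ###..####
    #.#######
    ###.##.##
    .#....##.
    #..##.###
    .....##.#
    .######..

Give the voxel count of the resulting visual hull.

|visual hull| = 353

initial block: 9^3 = 729
  1. axis=1 (XZ plane), |mask|=57  ⇒  voxels=513
  2. axis=2 (XY plane), |mask|=53  ⇒  voxels=353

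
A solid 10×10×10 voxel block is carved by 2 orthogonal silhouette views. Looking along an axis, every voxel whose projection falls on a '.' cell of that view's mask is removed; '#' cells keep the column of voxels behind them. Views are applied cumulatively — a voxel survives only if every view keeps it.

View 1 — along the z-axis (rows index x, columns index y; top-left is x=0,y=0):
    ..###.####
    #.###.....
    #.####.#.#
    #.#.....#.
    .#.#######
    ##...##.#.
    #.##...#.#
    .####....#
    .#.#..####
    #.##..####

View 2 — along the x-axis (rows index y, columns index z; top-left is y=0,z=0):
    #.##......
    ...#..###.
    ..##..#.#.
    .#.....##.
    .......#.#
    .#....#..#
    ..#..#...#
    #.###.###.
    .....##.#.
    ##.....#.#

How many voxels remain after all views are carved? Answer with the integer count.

remaining voxels: 208

full grid |V| = 1000
carve view 1 (along z, XY-mask fill 57/100): 570 voxels remain
carve view 2 (along x, YZ-mask fill 36/100): 208 voxels remain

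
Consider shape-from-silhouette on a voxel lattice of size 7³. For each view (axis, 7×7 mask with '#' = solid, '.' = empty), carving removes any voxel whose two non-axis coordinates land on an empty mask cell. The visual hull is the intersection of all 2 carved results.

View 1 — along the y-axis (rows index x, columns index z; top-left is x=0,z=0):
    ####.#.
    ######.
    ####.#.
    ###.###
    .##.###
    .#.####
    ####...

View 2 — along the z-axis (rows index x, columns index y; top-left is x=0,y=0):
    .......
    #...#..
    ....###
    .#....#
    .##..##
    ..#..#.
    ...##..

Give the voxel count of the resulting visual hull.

77 voxels

full grid |V| = 343
  1. axis=1 (XZ plane), |mask|=36  ⇒  voxels=252
  2. axis=2 (XY plane), |mask|=15  ⇒  voxels=77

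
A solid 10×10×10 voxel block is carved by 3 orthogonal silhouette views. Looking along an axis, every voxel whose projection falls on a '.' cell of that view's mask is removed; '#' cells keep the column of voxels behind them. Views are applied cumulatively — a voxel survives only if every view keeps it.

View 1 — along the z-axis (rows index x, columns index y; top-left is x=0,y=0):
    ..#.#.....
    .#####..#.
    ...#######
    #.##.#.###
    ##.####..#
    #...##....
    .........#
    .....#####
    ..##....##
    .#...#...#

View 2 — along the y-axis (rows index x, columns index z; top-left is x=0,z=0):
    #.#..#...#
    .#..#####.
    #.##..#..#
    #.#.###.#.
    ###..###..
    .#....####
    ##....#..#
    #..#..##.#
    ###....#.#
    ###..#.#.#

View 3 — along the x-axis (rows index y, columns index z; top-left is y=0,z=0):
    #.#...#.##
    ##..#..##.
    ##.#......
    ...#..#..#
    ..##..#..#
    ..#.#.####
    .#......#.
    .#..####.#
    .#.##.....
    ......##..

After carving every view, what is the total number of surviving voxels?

|visual hull| = 91

start: 10×10×10 = 1000 voxels
step 1: project along z, AND mask (45/100) → |grid| = 450
step 2: project along y, AND mask (52/100) → |grid| = 245
step 3: project along x, AND mask (39/100) → |grid| = 91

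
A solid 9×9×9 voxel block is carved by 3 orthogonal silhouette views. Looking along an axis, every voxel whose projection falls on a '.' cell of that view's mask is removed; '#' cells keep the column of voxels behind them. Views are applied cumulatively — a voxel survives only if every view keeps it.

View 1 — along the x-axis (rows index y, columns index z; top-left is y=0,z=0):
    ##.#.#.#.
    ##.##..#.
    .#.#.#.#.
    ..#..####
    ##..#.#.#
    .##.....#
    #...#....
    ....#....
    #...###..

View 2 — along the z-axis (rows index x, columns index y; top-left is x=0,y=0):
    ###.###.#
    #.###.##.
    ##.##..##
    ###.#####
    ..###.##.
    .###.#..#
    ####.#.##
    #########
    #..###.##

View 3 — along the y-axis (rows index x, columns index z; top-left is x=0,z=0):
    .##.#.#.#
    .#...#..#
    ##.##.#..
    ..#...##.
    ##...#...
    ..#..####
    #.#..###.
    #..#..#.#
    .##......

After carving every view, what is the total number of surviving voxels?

start: 9×9×9 = 729 voxels
carve view 1 (along x, YZ-mask fill 34/81): 306 voxels remain
carve view 2 (along z, XY-mask fill 59/81): 226 voxels remain
carve view 3 (along y, XZ-mask fill 35/81): 96 voxels remain

remaining voxels: 96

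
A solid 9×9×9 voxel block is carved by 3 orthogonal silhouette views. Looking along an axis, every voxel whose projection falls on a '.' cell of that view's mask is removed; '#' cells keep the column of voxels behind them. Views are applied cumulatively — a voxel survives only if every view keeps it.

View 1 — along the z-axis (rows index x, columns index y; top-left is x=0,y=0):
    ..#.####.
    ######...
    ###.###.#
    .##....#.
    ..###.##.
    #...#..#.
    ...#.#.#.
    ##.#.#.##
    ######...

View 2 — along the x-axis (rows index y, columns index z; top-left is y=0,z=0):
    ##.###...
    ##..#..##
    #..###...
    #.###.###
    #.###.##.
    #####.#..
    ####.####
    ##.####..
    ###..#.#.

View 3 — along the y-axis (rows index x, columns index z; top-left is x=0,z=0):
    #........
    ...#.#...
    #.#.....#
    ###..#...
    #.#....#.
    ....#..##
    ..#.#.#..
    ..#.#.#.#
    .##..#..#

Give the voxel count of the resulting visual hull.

remaining voxels: 78

before carving: 729 voxels (9×9×9)
carve view 1 (along z, XY-mask fill 44/81): 396 voxels remain
carve view 2 (along x, YZ-mask fill 52/81): 251 voxels remain
carve view 3 (along y, XZ-mask fill 27/81): 78 voxels remain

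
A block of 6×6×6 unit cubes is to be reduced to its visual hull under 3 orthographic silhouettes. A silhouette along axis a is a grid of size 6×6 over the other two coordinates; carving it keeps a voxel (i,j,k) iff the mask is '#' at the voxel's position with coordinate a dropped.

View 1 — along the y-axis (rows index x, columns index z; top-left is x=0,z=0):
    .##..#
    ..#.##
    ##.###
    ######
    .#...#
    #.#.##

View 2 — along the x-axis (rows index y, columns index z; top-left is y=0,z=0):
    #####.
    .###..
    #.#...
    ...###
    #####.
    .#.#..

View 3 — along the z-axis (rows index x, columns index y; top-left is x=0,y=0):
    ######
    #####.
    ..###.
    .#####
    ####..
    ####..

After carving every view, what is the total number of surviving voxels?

|visual hull| = 51

before carving: 216 voxels (6×6×6)
step 1: project along y, AND mask (23/36) → |grid| = 138
step 2: project along x, AND mask (20/36) → |grid| = 69
step 3: project along z, AND mask (27/36) → |grid| = 51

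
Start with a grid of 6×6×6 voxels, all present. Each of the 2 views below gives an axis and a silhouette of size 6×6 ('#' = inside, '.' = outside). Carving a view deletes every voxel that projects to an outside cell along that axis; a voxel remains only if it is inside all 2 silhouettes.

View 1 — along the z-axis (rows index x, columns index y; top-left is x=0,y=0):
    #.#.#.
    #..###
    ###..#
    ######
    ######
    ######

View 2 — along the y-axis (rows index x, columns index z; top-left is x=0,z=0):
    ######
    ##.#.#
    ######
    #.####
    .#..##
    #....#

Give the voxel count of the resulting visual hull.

118 voxels

before carving: 216 voxels (6×6×6)
  1. axis=2 (XY plane), |mask|=29  ⇒  voxels=174
  2. axis=1 (XZ plane), |mask|=26  ⇒  voxels=118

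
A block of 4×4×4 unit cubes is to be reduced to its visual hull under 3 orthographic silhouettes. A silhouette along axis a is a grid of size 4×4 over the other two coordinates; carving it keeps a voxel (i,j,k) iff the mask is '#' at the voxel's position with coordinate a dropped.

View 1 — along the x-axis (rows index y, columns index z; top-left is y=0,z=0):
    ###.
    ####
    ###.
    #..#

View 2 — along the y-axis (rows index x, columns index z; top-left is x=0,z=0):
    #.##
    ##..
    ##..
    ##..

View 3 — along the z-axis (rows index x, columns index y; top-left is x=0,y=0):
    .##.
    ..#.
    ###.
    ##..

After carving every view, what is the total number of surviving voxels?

|visual hull| = 17

start: 4×4×4 = 64 voxels
[1] x-view keeps 12 columns → grid now 48
[2] y-view keeps 9 columns → grid now 30
[3] z-view keeps 8 columns → grid now 17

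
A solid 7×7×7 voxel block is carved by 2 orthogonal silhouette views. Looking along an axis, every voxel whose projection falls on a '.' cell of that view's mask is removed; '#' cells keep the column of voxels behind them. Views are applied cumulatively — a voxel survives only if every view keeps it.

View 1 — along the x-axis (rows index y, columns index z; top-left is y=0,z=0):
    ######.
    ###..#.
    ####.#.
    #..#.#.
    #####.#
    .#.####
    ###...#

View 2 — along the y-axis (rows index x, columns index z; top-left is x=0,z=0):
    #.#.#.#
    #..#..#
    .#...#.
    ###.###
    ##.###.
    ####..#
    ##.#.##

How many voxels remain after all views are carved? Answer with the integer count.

before carving: 343 voxels (7×7×7)
[1] x-view keeps 33 columns → grid now 231
[2] y-view keeps 30 columns → grid now 145

145 voxels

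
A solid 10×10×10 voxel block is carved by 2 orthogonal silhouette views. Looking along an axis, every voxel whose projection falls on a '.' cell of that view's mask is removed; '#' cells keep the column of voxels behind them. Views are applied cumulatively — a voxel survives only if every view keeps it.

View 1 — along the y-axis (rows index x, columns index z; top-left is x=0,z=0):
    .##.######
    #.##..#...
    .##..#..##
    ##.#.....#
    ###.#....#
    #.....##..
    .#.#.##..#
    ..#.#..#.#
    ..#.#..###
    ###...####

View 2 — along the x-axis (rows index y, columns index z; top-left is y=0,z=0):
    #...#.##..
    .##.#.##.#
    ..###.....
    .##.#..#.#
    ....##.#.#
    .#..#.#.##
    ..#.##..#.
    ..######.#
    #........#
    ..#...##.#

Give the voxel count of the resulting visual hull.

full grid |V| = 1000
carve view 1 (along y, XZ-mask fill 50/100): 500 voxels remain
carve view 2 (along x, YZ-mask fill 44/100): 236 voxels remain

remaining voxels: 236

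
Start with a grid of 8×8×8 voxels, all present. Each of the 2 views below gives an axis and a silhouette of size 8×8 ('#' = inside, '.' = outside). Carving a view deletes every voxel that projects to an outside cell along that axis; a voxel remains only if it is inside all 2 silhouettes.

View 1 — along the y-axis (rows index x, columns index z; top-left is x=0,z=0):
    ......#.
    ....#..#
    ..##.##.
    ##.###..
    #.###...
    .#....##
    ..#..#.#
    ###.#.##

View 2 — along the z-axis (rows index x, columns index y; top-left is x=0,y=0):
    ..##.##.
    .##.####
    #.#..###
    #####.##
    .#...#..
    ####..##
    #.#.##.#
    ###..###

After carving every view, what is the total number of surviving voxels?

initial block: 8^3 = 512
V1 y: intersect with XZ mask (28 set) -- 224 left
V2 z: intersect with XY mask (41 set) -- 148 left

148 voxels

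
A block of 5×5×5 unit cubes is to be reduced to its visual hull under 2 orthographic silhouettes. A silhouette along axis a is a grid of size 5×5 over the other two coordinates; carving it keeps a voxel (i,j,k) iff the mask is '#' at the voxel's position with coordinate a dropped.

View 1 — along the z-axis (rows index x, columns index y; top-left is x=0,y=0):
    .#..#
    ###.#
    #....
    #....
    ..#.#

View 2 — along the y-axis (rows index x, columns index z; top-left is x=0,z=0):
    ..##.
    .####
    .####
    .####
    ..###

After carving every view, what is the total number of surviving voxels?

before carving: 125 voxels (5×5×5)
step 1: project along z, AND mask (10/25) → |grid| = 50
step 2: project along y, AND mask (17/25) → |grid| = 34

remaining voxels: 34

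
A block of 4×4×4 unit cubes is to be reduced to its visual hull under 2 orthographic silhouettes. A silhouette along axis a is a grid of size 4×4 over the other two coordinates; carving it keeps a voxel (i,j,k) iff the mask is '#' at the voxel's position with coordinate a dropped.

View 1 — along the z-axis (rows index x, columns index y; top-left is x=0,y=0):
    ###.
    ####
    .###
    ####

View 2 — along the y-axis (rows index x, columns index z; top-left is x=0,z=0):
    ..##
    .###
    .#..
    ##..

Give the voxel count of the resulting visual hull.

full grid |V| = 64
step 1: project along z, AND mask (14/16) → |grid| = 56
step 2: project along y, AND mask (8/16) → |grid| = 29

voxel count = 29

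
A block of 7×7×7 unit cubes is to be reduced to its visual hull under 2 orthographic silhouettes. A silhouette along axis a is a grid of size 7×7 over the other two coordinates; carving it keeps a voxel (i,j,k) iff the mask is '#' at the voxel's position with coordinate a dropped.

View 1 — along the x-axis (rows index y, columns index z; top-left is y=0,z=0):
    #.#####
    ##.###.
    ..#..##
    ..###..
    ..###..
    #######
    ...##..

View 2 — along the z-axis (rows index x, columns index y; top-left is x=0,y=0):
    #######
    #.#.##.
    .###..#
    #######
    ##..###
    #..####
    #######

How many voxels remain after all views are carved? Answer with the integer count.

163 voxels

start: 7×7×7 = 343 voxels
[1] x-view keeps 29 columns → grid now 203
[2] z-view keeps 39 columns → grid now 163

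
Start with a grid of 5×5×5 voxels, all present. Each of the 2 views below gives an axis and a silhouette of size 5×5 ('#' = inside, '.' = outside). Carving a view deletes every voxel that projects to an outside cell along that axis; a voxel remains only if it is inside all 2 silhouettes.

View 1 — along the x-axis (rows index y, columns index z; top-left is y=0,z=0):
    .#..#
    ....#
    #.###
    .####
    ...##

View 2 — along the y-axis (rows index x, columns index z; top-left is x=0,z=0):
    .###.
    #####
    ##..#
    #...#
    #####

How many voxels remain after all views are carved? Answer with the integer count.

initial block: 5^3 = 125
  1. axis=0 (YZ plane), |mask|=13  ⇒  voxels=65
  2. axis=1 (XZ plane), |mask|=18  ⇒  voxels=47

voxel count = 47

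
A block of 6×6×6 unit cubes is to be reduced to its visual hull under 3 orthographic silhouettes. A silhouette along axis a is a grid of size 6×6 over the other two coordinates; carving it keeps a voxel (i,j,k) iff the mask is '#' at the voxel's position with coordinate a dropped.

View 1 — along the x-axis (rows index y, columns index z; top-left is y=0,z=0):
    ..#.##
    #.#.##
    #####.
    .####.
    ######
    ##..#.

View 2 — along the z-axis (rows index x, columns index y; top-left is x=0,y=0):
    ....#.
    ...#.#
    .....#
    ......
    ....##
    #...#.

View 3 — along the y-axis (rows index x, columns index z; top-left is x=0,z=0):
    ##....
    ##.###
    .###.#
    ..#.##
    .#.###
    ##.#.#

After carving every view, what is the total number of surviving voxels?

start: 6×6×6 = 216 voxels
V1 x: intersect with YZ mask (25 set) -- 150 left
V2 z: intersect with XY mask (8 set) -- 34 left
V3 y: intersect with XZ mask (22 set) -- 20 left

voxel count = 20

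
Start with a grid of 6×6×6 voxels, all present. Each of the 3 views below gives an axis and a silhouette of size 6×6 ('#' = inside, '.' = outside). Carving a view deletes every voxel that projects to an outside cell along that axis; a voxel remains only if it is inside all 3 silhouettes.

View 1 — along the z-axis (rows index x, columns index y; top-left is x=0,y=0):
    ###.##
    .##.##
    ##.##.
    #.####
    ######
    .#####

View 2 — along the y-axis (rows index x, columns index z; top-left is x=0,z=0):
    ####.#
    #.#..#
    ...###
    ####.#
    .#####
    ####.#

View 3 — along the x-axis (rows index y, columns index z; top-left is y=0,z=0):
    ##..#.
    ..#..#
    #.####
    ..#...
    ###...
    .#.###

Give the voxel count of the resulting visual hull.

65 voxels

start: 6×6×6 = 216 voxels
after view 1 [z-axis, 29 of 36 cells solid] → remaining = 174
after view 2 [y-axis, 26 of 36 cells solid] → remaining = 129
after view 3 [x-axis, 18 of 36 cells solid] → remaining = 65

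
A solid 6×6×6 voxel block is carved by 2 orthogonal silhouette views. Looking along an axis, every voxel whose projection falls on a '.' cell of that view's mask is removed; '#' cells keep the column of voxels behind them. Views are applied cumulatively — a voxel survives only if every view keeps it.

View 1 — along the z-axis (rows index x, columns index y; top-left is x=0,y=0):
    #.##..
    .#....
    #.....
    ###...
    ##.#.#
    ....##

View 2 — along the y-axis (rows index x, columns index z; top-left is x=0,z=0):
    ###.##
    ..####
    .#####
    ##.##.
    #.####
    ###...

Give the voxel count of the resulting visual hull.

before carving: 216 voxels (6×6×6)
  1. axis=2 (XY plane), |mask|=14  ⇒  voxels=84
  2. axis=1 (XZ plane), |mask|=26  ⇒  voxels=62

62 voxels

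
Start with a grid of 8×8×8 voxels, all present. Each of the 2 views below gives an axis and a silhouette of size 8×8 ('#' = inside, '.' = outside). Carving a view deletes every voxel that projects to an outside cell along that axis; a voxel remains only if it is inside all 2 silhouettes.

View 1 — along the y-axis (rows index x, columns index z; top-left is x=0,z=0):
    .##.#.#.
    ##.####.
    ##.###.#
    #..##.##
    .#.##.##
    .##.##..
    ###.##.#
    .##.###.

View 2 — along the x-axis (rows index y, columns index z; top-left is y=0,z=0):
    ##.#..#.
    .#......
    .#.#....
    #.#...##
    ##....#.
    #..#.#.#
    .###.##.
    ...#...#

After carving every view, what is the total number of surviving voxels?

|visual hull| = 121

initial block: 8^3 = 512
V1 y: intersect with XZ mask (41 set) -- 328 left
V2 x: intersect with YZ mask (25 set) -- 121 left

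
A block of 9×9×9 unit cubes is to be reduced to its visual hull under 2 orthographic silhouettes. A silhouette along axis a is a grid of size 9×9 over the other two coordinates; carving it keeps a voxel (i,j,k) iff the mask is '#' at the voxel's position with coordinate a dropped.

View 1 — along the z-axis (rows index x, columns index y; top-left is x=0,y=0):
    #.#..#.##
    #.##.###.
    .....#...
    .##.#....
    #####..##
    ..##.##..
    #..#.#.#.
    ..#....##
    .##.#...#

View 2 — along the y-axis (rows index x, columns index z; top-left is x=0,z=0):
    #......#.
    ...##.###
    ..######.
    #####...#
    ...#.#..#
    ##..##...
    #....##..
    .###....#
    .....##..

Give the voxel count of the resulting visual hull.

full grid |V| = 729
step 1: project along z, AND mask (37/81) → |grid| = 333
step 2: project along y, AND mask (35/81) → |grid| = 133

133 voxels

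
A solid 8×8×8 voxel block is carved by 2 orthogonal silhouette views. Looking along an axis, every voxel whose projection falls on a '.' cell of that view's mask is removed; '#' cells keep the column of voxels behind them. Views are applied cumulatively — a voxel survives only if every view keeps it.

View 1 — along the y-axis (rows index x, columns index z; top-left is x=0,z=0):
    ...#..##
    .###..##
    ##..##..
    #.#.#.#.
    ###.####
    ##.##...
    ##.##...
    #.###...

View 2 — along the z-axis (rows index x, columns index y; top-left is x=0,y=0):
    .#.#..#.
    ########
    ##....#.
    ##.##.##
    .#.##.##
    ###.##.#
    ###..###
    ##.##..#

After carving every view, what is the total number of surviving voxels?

start: 8×8×8 = 512 voxels
  1. axis=1 (XZ plane), |mask|=35  ⇒  voxels=280
  2. axis=2 (XY plane), |mask|=42  ⇒  voxels=188

remaining voxels: 188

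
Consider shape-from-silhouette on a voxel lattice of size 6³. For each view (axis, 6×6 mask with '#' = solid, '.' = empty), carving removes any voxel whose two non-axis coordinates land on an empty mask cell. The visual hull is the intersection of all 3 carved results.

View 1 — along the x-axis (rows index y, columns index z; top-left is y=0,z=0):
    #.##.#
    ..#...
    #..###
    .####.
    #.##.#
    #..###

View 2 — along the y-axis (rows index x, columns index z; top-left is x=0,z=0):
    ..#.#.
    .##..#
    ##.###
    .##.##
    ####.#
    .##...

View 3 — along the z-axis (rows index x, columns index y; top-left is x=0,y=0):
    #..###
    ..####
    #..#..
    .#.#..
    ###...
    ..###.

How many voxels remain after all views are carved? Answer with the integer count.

|visual hull| = 32

initial block: 6^3 = 216
V1 x: intersect with YZ mask (21 set) -- 126 left
V2 y: intersect with XZ mask (21 set) -- 68 left
V3 z: intersect with XY mask (18 set) -- 32 left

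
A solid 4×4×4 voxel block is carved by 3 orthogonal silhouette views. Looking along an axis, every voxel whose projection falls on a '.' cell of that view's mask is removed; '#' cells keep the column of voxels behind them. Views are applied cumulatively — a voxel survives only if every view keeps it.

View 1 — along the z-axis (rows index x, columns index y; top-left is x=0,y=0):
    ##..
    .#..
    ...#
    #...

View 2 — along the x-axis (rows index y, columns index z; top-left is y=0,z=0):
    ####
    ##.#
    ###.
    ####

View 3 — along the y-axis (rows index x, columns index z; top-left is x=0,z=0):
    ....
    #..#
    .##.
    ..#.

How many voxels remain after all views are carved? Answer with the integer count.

5 voxels

before carving: 64 voxels (4×4×4)
after view 1 [z-axis, 5 of 16 cells solid] → remaining = 20
after view 2 [x-axis, 14 of 16 cells solid] → remaining = 18
after view 3 [y-axis, 5 of 16 cells solid] → remaining = 5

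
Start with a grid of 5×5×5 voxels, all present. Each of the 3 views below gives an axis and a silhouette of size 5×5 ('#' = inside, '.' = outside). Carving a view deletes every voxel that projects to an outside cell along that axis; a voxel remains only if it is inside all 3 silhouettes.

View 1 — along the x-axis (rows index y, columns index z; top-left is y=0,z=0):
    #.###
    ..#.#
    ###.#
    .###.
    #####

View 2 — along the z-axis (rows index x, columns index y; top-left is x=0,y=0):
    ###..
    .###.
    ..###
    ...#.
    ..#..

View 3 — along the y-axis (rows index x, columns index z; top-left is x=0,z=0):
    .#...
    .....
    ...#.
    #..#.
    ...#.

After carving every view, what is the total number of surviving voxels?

initial block: 5^3 = 125
after view 1 [x-axis, 18 of 25 cells solid] → remaining = 90
after view 2 [z-axis, 11 of 25 cells solid] → remaining = 38
after view 3 [y-axis, 5 of 25 cells solid] → remaining = 4

4 voxels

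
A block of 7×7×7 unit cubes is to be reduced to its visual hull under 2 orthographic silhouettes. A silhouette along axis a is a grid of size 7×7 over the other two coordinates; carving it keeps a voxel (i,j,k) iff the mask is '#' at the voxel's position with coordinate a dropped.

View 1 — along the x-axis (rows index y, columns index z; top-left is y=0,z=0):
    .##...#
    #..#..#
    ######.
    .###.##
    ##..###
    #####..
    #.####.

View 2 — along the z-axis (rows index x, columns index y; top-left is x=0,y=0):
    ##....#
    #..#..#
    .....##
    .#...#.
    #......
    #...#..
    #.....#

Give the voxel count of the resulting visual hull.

remaining voxels: 61

start: 7×7×7 = 343 voxels
step 1: project along x, AND mask (32/49) → |grid| = 224
step 2: project along z, AND mask (15/49) → |grid| = 61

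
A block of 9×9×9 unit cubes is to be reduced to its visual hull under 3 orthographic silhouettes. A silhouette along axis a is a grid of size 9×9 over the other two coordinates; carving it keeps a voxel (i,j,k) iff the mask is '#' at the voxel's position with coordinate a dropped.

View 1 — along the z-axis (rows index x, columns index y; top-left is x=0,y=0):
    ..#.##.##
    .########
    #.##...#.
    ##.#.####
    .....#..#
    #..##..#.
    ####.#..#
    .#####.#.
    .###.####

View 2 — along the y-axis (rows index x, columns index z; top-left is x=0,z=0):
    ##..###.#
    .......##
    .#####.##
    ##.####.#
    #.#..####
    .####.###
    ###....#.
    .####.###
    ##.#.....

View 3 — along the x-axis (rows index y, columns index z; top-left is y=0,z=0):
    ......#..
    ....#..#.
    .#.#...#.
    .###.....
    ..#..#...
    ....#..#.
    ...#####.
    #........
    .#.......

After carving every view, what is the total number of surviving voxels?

before carving: 729 voxels (9×9×9)
V1 z: intersect with XY mask (49 set) -- 441 left
V2 y: intersect with XZ mask (49 set) -- 250 left
V3 x: intersect with YZ mask (20 set) -- 57 left

remaining voxels: 57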